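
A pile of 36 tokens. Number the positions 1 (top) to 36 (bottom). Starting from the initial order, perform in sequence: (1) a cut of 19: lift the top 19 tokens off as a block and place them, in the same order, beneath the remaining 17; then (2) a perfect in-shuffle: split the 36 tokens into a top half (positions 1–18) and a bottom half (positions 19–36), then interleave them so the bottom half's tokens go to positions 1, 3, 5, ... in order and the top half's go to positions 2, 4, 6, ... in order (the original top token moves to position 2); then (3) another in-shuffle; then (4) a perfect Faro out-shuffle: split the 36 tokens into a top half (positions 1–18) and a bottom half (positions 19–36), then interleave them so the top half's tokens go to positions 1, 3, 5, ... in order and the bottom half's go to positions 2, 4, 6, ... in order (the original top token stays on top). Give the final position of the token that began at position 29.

Track the token from position 29 forward through each operation:
  after op 1 (cut 19): 29 → 10
  after op 2 (in-shuffle): 10 → 20
  after op 3 (in-shuffle): 20 → 3
  after op 4 (out-shuffle): 3 → 5

5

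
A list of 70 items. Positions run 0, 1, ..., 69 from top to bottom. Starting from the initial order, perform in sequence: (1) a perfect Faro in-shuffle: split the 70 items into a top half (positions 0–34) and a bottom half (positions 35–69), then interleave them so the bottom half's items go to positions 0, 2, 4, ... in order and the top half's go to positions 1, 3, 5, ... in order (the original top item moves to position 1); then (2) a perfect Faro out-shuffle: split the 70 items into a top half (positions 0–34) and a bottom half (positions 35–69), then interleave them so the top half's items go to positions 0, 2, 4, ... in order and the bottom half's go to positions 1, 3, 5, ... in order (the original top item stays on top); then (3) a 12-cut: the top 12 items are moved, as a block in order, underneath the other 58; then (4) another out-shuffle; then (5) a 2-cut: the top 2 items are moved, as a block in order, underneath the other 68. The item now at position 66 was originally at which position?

11

Undo the operations in reverse order, starting from position 66:
  undo op 5 (cut 2): 66 ← 68
  undo op 4 (out-shuffle, from top half): 68 ← 34
  undo op 3 (cut 12): 34 ← 46
  undo op 2 (out-shuffle, from top half): 46 ← 23
  undo op 1 (in-shuffle, from top half): 23 ← 11
So the item at position 66 came from original position 11.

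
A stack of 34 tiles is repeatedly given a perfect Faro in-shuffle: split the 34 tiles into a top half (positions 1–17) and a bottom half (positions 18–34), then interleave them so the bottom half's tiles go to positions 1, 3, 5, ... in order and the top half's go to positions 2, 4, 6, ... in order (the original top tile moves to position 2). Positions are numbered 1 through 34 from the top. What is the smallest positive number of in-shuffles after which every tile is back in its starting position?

12

The in-shuffle permutes the 34 positions with cycle lengths [3, 3, 4, 12, 12].
Every tile is home exactly when every cycle has completed a whole number of laps, i.e. after lcm(3, 4, 12) = 12 in-shuffles.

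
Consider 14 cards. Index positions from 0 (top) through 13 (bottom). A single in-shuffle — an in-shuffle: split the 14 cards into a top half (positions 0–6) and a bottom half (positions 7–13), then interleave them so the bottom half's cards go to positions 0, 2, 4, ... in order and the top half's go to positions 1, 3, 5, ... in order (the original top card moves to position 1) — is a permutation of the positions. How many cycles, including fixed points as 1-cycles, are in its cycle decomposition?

4

Trace each unvisited position around until it returns:
(0 1 3 7) (2 5 11 8) (4 9) (6 13 12 10)
4 cycles in total.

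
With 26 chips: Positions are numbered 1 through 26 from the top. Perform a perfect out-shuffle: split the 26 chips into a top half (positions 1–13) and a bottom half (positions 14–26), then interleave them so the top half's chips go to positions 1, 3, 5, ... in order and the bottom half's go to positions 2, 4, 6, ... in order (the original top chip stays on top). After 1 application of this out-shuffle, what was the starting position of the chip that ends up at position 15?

Work backwards from position 15, undoing one out-shuffle at a time:
15 ← 8
So the chip now at position 15 started at position 8.

8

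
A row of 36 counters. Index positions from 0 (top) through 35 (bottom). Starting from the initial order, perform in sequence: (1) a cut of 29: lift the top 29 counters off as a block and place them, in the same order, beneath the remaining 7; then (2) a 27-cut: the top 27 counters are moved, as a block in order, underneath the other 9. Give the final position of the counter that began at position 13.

29

Track the counter from position 13 forward through each operation:
  after op 1 (cut 29): 13 → 20
  after op 2 (cut 27): 20 → 29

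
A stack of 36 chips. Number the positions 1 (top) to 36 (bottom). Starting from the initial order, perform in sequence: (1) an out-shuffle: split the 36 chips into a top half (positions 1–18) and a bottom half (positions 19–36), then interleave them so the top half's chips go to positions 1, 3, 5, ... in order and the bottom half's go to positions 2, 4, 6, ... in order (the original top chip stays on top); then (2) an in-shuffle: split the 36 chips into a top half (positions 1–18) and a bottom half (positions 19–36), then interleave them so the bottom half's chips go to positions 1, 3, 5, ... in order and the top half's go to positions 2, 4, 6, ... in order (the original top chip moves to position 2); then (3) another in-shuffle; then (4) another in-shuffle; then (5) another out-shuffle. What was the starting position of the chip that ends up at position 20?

Undo the operations in reverse order, starting from position 20:
  undo op 5 (out-shuffle, from bottom half): 20 ← 28
  undo op 4 (in-shuffle, from top half): 28 ← 14
  undo op 3 (in-shuffle, from top half): 14 ← 7
  undo op 2 (in-shuffle, from bottom half): 7 ← 22
  undo op 1 (out-shuffle, from bottom half): 22 ← 29
So the chip at position 20 came from original position 29.

29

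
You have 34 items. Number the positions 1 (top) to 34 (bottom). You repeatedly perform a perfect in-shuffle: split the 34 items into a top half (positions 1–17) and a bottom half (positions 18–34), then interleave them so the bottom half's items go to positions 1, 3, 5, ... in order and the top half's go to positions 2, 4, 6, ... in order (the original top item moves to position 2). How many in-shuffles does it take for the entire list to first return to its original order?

The in-shuffle permutes the 34 positions with cycle lengths [3, 3, 4, 12, 12].
Every item is home exactly when every cycle has completed a whole number of laps, i.e. after lcm(3, 4, 12) = 12 in-shuffles.

12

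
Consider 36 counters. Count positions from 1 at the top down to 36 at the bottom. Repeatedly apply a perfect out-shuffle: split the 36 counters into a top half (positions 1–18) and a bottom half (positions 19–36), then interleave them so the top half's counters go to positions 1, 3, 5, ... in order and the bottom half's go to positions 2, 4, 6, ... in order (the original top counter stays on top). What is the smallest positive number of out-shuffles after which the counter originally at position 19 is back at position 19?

Follow position 19 under repeated out-shuffles:
19 → 2 → 3 → 5 → 9 → 17 → 33 → 30 → 24 → 12 → 23 → 10 → 19
It first returns after 12 out-shuffles.

12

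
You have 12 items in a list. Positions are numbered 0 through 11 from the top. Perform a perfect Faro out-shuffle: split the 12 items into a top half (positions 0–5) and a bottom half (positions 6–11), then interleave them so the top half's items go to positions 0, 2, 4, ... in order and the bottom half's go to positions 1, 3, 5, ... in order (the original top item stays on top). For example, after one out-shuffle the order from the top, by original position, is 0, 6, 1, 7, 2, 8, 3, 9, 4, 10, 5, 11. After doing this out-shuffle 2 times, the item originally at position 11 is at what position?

11

Position 11 is a fixed point of every out-shuffle, so the item never moves.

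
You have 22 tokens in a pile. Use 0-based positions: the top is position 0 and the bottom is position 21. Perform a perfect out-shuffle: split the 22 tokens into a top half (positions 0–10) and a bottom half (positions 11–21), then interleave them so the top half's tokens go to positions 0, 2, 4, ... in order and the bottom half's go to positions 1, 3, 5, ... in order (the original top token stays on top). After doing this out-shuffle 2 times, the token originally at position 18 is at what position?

Track the token's position through each out-shuffle:
18 → 15 → 9

9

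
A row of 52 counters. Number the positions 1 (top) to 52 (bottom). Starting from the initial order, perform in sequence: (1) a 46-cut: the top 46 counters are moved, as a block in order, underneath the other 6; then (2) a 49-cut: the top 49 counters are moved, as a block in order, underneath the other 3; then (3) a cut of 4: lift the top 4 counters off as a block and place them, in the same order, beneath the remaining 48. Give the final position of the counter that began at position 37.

42

Track the counter from position 37 forward through each operation:
  after op 1 (cut 46): 37 → 43
  after op 2 (cut 49): 43 → 46
  after op 3 (cut 4): 46 → 42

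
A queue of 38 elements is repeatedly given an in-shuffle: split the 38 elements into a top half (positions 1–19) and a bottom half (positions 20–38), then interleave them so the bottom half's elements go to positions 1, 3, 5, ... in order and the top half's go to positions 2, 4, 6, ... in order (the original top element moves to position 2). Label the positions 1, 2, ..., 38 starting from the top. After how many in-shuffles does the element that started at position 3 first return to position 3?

12

Follow position 3 under repeated in-shuffles:
3 → 6 → 12 → 24 → 9 → 18 → 36 → 33 → 27 → 15 → 30 → 21 → 3
It first returns after 12 in-shuffles.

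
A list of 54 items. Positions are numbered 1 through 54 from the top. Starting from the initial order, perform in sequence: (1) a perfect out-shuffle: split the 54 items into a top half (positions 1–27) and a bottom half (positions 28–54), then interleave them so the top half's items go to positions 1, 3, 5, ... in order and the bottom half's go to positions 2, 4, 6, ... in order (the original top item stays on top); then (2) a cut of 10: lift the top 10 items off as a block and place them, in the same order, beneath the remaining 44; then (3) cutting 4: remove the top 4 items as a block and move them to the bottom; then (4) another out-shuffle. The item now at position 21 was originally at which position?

Undo the operations in reverse order, starting from position 21:
  undo op 4 (out-shuffle, from top half): 21 ← 11
  undo op 3 (cut 4): 11 ← 15
  undo op 2 (cut 10): 15 ← 25
  undo op 1 (out-shuffle, from top half): 25 ← 13
So the item at position 21 came from original position 13.

13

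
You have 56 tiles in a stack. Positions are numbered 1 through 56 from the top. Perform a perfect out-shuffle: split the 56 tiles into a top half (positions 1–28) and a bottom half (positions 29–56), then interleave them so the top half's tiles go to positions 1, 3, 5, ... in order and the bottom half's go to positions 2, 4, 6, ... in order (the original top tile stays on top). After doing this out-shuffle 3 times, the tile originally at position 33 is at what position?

Track the tile's position through each out-shuffle:
33 → 10 → 19 → 37

37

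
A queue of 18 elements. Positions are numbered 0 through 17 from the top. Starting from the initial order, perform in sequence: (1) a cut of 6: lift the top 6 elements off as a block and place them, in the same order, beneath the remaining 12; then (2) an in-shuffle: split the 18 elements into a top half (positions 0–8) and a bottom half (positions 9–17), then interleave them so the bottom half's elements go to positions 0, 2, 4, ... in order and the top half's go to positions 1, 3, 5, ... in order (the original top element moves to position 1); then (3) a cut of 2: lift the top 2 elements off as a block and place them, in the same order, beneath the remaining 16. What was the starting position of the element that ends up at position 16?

Undo the operations in reverse order, starting from position 16:
  undo op 3 (cut 2): 16 ← 0
  undo op 2 (in-shuffle, from bottom half): 0 ← 9
  undo op 1 (cut 6): 9 ← 15
So the element at position 16 came from original position 15.

15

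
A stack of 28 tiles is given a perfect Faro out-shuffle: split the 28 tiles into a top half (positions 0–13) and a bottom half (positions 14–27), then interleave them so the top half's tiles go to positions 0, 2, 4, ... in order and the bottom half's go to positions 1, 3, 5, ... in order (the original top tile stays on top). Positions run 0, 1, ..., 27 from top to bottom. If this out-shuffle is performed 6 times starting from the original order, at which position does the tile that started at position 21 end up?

21

Track the tile's position through each out-shuffle:
21 → 15 → 3 → 6 → 12 → 24 → 21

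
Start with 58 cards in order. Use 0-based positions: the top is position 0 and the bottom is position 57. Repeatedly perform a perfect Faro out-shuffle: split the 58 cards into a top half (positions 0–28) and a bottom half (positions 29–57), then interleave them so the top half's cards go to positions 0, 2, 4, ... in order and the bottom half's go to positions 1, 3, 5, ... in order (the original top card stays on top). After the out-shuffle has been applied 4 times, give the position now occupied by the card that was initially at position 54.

Track the card's position through each out-shuffle:
54 → 51 → 45 → 33 → 9

9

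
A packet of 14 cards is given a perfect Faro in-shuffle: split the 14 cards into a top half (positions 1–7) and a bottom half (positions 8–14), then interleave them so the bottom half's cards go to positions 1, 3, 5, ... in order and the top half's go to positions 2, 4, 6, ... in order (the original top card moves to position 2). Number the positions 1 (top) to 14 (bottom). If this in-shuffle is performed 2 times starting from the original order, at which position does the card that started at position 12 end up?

3

Track the card's position through each in-shuffle:
12 → 9 → 3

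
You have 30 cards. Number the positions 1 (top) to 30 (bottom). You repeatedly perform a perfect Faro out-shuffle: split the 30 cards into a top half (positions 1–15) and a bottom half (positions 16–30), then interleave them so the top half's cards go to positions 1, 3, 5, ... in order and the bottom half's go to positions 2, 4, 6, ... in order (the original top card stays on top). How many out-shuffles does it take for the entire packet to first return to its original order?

The out-shuffle permutes the 30 positions with cycle lengths [1, 1, 28].
Every card is home exactly when every cycle has completed a whole number of laps, i.e. after lcm(1, 28) = 28 out-shuffles.

28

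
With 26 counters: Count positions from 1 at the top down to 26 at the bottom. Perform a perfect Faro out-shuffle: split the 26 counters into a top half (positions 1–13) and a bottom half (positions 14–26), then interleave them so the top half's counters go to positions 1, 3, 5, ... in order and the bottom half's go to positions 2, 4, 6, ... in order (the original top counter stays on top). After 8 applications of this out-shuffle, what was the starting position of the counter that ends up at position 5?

Work backwards from position 5, undoing one out-shuffle at a time:
5 ← 3 ← 2 ← 14 ← 20 ← 23 ← 12 ← 19 ← 10
So the counter now at position 5 started at position 10.

10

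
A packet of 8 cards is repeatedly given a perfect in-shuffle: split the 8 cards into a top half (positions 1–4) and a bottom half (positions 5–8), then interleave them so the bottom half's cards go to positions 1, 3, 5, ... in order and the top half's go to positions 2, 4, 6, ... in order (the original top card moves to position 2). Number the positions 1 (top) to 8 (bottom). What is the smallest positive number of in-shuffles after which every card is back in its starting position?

The in-shuffle permutes the 8 positions with cycle lengths [2, 6].
Every card is home exactly when every cycle has completed a whole number of laps, i.e. after lcm(2, 6) = 6 in-shuffles.

6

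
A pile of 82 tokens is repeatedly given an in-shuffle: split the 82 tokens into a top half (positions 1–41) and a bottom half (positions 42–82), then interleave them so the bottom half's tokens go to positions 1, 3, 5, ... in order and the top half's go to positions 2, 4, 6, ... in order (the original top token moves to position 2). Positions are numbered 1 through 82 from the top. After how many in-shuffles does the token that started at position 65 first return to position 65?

82

Follow position 65 under repeated in-shuffles:
65 → 47 → 11 → 22 → 44 → 5 → 10 → 20 → ... → 65 (length 82)
It first returns after 82 in-shuffles.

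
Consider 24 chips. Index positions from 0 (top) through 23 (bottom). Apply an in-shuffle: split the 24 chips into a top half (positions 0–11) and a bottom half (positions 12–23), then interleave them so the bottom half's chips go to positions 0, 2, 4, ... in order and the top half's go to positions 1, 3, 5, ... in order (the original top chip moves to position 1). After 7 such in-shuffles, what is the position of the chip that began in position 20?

12

Track the chip's position through each in-shuffle:
20 → 16 → 8 → 17 → 10 → 21 → 18 → 12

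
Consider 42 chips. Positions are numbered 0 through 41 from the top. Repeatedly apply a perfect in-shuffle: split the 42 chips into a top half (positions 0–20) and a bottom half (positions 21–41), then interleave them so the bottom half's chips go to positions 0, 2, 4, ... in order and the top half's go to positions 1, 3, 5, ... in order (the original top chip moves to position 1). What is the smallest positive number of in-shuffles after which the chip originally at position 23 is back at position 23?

14

Follow position 23 under repeated in-shuffles:
23 → 4 → 9 → 19 → 39 → 36 → 30 → 18 → 37 → 32 → 22 → 2 → 5 → 11 → 23
It first returns after 14 in-shuffles.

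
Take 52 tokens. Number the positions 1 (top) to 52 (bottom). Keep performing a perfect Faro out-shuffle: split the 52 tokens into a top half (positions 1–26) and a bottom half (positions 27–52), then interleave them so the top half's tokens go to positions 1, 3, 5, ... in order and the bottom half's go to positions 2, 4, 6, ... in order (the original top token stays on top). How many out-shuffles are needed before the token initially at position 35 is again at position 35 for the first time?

Follow position 35 under repeated out-shuffles:
35 → 18 → 35
It first returns after 2 out-shuffles.

2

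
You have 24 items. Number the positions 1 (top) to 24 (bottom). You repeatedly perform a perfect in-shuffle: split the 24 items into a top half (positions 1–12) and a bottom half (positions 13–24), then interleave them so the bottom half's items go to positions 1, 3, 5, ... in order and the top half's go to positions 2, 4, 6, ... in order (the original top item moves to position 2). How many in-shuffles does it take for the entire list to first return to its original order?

The in-shuffle permutes the 24 positions with cycle lengths [4, 20].
Every item is home exactly when every cycle has completed a whole number of laps, i.e. after lcm(4, 20) = 20 in-shuffles.

20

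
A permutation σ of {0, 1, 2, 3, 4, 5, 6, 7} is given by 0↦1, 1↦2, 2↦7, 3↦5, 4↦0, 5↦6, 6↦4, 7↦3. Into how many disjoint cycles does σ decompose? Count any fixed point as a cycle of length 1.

1

Cycle decomposition: (0 1 2 7 3 5 6 4).
1 cycle.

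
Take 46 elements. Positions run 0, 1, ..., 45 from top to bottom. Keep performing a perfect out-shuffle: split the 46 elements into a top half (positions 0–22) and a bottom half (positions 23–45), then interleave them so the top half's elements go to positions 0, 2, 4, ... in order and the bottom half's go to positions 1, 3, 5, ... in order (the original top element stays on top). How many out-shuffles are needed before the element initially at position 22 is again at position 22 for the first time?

Follow position 22 under repeated out-shuffles:
22 → 44 → 43 → 41 → 37 → 29 → 13 → 26 → 7 → 14 → 28 → 11 → 22
It first returns after 12 out-shuffles.

12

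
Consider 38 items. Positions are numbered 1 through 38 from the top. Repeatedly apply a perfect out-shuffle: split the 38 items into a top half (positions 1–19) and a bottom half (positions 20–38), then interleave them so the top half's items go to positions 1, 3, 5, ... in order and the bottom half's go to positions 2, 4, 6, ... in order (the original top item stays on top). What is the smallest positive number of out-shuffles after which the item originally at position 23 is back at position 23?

Follow position 23 under repeated out-shuffles:
23 → 8 → 15 → 29 → 20 → 2 → 3 → 5 → ... → 23 (length 36)
It first returns after 36 out-shuffles.

36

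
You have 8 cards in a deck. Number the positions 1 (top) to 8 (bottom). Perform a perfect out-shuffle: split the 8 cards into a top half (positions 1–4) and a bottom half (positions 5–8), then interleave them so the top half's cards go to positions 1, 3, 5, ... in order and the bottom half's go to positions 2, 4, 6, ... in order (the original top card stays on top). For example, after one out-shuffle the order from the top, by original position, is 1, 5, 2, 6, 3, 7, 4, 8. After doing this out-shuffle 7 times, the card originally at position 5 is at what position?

Track the card's position through each out-shuffle:
5 → 2 → 3 → 5 → 2 → 3 → 5 → 2

2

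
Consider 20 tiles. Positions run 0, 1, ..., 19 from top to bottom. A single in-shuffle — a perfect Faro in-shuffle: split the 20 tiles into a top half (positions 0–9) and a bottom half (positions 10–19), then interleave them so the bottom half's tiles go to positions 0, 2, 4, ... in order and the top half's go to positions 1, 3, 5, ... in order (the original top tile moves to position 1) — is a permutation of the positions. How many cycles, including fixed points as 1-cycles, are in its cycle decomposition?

5

Trace each unvisited position around until it returns:
(0 1 3 7 15 10) (2 5 11) (4 9 19 18 16 12) (6 13) (8 17 14)
5 cycles in total.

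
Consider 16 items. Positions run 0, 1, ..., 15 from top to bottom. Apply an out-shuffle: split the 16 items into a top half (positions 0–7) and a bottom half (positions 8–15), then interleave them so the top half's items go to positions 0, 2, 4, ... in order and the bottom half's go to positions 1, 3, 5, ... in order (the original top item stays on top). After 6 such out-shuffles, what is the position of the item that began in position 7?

Track the item's position through each out-shuffle:
7 → 14 → 13 → 11 → 7 → 14 → 13

13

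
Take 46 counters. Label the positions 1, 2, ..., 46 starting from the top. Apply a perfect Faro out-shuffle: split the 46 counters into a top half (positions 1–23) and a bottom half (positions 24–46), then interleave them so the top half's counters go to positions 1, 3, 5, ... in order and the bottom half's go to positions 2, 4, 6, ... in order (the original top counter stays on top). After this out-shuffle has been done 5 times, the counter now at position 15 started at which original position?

Work backwards from position 15, undoing one out-shuffle at a time:
15 ← 8 ← 27 ← 14 ← 30 ← 38
So the counter now at position 15 started at position 38.

38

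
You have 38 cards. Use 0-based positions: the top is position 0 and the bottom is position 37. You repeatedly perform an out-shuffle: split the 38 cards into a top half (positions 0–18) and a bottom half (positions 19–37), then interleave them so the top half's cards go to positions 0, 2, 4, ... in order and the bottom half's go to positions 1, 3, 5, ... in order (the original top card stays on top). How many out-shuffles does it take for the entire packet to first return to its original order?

36

The out-shuffle permutes the 38 positions with cycle lengths [1, 1, 36].
Every card is home exactly when every cycle has completed a whole number of laps, i.e. after lcm(1, 36) = 36 out-shuffles.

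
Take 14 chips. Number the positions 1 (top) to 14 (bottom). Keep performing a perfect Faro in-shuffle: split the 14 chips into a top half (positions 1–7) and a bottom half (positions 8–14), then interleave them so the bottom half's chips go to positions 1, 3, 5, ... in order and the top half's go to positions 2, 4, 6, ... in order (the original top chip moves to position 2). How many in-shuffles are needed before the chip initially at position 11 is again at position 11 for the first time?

Follow position 11 under repeated in-shuffles:
11 → 7 → 14 → 13 → 11
It first returns after 4 in-shuffles.

4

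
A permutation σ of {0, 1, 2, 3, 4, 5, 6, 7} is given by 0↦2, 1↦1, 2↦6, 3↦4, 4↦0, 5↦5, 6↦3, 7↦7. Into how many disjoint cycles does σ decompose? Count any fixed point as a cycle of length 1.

4

Cycle decomposition: (0 2 6 3 4) (1) (5) (7).
4 cycles.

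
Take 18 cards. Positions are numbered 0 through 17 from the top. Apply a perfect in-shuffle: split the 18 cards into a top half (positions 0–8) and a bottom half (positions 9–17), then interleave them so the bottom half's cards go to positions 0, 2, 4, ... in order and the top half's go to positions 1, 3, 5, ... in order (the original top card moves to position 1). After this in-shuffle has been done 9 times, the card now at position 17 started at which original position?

Work backwards from position 17, undoing one in-shuffle at a time:
17 ← 8 ← 13 ← 6 ← 12 ← 15 ← 7 ← 3 ← 1 ← 0
So the card now at position 17 started at position 0.

0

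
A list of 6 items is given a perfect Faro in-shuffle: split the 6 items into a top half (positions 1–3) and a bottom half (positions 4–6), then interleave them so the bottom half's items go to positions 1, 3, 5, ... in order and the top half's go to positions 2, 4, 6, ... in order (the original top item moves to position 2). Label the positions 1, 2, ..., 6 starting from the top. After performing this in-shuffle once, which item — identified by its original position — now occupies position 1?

Work backwards from position 1, undoing one in-shuffle at a time:
1 ← 4
So the item now at position 1 started at position 4.

4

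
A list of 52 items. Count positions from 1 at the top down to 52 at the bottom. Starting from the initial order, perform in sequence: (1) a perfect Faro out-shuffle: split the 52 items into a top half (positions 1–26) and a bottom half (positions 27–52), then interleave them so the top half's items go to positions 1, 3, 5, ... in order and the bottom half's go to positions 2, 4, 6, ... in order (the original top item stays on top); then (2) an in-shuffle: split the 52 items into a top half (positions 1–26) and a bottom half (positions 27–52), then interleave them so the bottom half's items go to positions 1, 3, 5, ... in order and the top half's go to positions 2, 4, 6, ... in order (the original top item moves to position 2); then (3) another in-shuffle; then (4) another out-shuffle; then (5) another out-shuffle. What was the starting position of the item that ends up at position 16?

Undo the operations in reverse order, starting from position 16:
  undo op 5 (out-shuffle, from bottom half): 16 ← 34
  undo op 4 (out-shuffle, from bottom half): 34 ← 43
  undo op 3 (in-shuffle, from bottom half): 43 ← 48
  undo op 2 (in-shuffle, from top half): 48 ← 24
  undo op 1 (out-shuffle, from bottom half): 24 ← 38
So the item at position 16 came from original position 38.

38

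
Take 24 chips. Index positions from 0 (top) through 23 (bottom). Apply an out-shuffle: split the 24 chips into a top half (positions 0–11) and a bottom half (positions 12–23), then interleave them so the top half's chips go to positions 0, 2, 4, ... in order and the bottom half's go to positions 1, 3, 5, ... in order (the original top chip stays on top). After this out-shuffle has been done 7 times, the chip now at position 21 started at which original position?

Work backwards from position 21, undoing one out-shuffle at a time:
21 ← 22 ← 11 ← 17 ← 20 ← 10 ← 5 ← 14
So the chip now at position 21 started at position 14.

14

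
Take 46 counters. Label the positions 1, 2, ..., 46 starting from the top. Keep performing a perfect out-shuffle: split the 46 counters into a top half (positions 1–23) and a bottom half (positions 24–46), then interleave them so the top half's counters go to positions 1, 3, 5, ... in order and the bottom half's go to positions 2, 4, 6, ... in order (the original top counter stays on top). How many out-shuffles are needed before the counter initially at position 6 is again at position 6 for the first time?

Follow position 6 under repeated out-shuffles:
6 → 11 → 21 → 41 → 36 → 26 → 6
It first returns after 6 out-shuffles.

6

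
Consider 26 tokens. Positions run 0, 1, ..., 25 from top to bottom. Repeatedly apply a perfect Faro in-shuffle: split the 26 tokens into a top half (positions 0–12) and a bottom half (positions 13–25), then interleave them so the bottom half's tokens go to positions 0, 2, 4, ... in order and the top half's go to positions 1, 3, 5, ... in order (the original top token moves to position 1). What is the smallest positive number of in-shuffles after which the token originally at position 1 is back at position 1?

Follow position 1 under repeated in-shuffles:
1 → 3 → 7 → 15 → 4 → 9 → 19 → 12 → 25 → 24 → 22 → 18 → 10 → 21 → 16 → 6 → 13 → 0 → 1
It first returns after 18 in-shuffles.

18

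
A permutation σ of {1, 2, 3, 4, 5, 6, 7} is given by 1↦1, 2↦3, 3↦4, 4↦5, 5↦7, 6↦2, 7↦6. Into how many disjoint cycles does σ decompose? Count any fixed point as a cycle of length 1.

Cycle decomposition: (1) (2 3 4 5 7 6).
2 cycles.

2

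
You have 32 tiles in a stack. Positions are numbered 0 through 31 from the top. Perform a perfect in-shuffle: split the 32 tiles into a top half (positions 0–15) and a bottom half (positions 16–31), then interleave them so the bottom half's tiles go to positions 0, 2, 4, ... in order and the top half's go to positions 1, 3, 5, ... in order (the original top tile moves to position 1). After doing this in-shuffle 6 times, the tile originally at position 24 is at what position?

Track the tile's position through each in-shuffle:
24 → 16 → 0 → 1 → 3 → 7 → 15

15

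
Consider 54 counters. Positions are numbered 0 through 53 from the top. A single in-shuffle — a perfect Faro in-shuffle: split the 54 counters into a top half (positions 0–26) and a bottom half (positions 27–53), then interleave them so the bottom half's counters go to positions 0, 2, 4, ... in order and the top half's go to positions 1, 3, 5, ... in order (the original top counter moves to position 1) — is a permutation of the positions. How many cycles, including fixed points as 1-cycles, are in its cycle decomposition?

Trace each unvisited position around until it returns:
(0 1 3 7 15 31 ... len 20) (2 5 11 23 47 40 ... len 20) (4 9 19 39 24 49 44 34 14 29) (10 21 43 32)
4 cycles in total.

4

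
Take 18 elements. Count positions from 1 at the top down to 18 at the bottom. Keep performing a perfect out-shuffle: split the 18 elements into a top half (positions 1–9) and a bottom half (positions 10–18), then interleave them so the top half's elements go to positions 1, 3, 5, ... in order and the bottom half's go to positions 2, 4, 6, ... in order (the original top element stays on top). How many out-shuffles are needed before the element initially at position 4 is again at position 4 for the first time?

Follow position 4 under repeated out-shuffles:
4 → 7 → 13 → 8 → 15 → 12 → 6 → 11 → 4
It first returns after 8 out-shuffles.

8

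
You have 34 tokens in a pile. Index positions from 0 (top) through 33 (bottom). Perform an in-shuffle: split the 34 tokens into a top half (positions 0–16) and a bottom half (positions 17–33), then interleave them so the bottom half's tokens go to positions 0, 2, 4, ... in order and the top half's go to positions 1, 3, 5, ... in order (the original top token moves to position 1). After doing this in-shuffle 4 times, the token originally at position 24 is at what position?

14

Track the token's position through each in-shuffle:
24 → 14 → 29 → 24 → 14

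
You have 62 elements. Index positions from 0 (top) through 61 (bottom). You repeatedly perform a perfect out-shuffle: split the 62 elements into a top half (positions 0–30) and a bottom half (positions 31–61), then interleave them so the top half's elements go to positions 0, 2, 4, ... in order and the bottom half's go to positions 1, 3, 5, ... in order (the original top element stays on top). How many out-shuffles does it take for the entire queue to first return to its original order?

60

The out-shuffle permutes the 62 positions with cycle lengths [1, 1, 60].
Every element is home exactly when every cycle has completed a whole number of laps, i.e. after lcm(1, 60) = 60 out-shuffles.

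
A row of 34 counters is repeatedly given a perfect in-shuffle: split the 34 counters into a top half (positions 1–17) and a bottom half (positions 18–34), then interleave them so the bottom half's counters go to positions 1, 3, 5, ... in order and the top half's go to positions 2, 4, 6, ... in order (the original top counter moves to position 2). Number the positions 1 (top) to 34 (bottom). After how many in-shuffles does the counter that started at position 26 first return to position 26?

Follow position 26 under repeated in-shuffles:
26 → 17 → 34 → 33 → 31 → 27 → 19 → 3 → 6 → 12 → 24 → 13 → 26
It first returns after 12 in-shuffles.

12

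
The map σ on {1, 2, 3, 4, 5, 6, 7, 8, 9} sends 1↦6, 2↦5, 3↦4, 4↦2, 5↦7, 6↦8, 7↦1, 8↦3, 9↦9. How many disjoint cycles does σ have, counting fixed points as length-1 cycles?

Cycle decomposition: (1 6 8 3 4 2 5 7) (9).
2 cycles.

2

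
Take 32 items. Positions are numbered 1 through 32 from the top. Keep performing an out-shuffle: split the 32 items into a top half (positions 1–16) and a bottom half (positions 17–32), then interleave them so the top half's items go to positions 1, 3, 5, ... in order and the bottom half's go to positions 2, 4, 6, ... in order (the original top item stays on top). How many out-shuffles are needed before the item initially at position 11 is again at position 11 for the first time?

5

Follow position 11 under repeated out-shuffles:
11 → 21 → 10 → 19 → 6 → 11
It first returns after 5 out-shuffles.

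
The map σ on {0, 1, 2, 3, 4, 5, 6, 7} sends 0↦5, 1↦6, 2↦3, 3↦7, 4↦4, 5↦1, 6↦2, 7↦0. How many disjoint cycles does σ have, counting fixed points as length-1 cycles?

Cycle decomposition: (0 5 1 6 2 3 7) (4).
2 cycles.

2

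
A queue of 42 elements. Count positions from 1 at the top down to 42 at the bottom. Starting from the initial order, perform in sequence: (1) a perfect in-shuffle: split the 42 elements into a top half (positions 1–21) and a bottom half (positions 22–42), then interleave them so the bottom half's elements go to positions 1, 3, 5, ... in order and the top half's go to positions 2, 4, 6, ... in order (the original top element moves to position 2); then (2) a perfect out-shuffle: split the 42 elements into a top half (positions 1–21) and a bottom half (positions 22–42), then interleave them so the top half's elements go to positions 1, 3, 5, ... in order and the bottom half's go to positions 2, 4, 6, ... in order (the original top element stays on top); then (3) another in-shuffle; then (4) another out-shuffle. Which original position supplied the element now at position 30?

Undo the operations in reverse order, starting from position 30:
  undo op 4 (out-shuffle, from bottom half): 30 ← 36
  undo op 3 (in-shuffle, from top half): 36 ← 18
  undo op 2 (out-shuffle, from bottom half): 18 ← 30
  undo op 1 (in-shuffle, from top half): 30 ← 15
So the element at position 30 came from original position 15.

15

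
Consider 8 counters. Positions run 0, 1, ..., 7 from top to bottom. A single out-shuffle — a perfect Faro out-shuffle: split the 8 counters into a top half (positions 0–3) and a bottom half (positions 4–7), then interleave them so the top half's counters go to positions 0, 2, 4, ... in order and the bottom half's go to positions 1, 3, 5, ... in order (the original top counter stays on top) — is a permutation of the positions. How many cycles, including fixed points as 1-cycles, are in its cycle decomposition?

4

Trace each unvisited position around until it returns:
(0) (1 2 4) (3 6 5) (7)
4 cycles in total.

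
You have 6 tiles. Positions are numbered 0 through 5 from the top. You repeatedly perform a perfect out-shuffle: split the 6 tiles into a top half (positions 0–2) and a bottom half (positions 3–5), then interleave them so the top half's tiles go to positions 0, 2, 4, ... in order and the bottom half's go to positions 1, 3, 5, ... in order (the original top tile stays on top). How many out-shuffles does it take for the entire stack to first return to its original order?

The out-shuffle permutes the 6 positions with cycle lengths [1, 1, 4].
Every tile is home exactly when every cycle has completed a whole number of laps, i.e. after lcm(1, 4) = 4 out-shuffles.

4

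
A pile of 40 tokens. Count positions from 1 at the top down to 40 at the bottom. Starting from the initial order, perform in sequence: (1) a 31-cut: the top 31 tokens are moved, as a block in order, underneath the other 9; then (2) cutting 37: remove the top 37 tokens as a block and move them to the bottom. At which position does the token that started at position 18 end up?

30

Track the token from position 18 forward through each operation:
  after op 1 (cut 31): 18 → 27
  after op 2 (cut 37): 27 → 30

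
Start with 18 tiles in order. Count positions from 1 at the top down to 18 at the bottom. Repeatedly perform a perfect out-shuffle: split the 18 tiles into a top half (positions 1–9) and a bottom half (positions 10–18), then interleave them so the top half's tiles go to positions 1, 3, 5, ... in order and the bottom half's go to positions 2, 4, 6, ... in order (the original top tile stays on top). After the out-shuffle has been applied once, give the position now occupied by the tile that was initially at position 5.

Track the tile's position through each out-shuffle:
5 → 9

9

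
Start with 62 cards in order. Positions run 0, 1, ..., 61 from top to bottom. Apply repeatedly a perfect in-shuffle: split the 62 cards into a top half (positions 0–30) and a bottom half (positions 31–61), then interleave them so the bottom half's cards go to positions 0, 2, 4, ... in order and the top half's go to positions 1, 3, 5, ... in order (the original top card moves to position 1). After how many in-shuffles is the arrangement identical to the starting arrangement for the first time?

6

The in-shuffle permutes the 62 positions with cycle lengths [2, 3, 3, 6, 6, 6, 6, 6, 6, 6, 6, 6].
Every card is home exactly when every cycle has completed a whole number of laps, i.e. after lcm(2, 3, 6) = 6 in-shuffles.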